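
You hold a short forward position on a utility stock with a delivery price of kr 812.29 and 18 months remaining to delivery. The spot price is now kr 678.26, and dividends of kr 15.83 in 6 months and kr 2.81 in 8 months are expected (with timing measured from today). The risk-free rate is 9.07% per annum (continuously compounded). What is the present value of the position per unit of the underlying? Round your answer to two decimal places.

PV(remaining dividends) I = 15.83·e^(−0.0907·6/12) + 2.81·e^(−0.0907·8/12) = 17.7733
Current forward F = (S − I)·e^(rT) = (678.26 − 17.7733)·e^(0.0907·18/12) = 660.4867 × 1.145739 = 756.7454
Value (long) = (F − K)·e^(−rT) = (756.7454 − 812.29) × 0.872799 = -48.4793
Short position value = −(long value) = kr 48.48

kr 48.48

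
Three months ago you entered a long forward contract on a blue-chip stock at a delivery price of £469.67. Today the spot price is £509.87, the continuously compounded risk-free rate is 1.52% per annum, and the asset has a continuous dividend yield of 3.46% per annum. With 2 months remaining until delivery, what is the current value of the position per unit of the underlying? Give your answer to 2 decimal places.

£38.46

Current fair forward for the remaining 2 months: F = S·e^((r − q)·T), (r − q) = 0.0152 − 0.0346 = -0.0194
F = 509.87 · e^(-0.0194 × 2/12) = 509.87 × 0.996772 = 508.2241
Value of long forward = (F − K)·e^(−rT) = (508.2241 − 469.67) · e^(−0.0152·2/12)
= 38.5541 × 0.997470 = 38.46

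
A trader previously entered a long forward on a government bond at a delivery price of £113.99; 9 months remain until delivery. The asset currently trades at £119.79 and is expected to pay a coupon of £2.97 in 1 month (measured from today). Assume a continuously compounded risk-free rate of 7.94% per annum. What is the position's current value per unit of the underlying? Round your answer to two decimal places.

£9.44

PV(remaining coupons) I = 2.97·e^(−0.0794·1/12) = 2.9504
Current forward F = (S − I)·e^(rT) = (119.79 − 2.9504)·e^(0.0794·9/12) = 116.8396 × 1.061359 = 124.0088
Value (long) = (F − K)·e^(−rT) = (124.0088 − 113.99) × 0.942188 = 9.4396
Value = £9.44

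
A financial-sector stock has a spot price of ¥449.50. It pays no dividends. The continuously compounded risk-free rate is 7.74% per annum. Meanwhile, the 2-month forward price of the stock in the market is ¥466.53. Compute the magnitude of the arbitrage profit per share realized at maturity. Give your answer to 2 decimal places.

Fair forward: F* = S·e^(carry·T), with carry = r = 0.0774
F* = 449.50 · e^(0.0774 × 2/12) = 449.50 · e^0.012900 = 449.50 × 1.012984 = ¥455.3363
Market ¥466.53 > fair ¥455.3363: forward overpriced → cash-and-carry (buy spot, short the forward).
At maturity, profit = |F_mkt − F*| = |466.53 − 455.3363| = ¥11.19 per share

¥11.19 per share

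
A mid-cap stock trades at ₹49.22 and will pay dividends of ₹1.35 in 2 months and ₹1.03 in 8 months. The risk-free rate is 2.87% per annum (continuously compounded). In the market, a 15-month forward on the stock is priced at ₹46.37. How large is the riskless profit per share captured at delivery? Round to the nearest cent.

PV(dividends) I = 1.35·e^(−0.0287·2/12) + 1.03·e^(−0.0287·8/12) = 2.3540
Fair forward F* = (S − I)·e^(rT) = (49.22 − 2.3540)·e^0.035875 = 46.8660 × 1.036526 = 48.5778
Market ₹46.37 < fair 48.5778: forward underpriced → reverse cash-and-carry (short the stock, invest proceeds at r, pay the dividends, go long the forward).
Profit at T = |F_mkt − F*| = |46.37 − 48.5778| = ₹2.21 per share

₹2.21 per share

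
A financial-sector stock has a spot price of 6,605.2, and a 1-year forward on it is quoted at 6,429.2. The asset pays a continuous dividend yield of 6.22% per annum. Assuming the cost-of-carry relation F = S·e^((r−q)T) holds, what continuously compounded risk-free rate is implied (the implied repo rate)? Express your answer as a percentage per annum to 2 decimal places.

From F = S·e^((r−q)T): (r − q) = ln(F/S)/T
ln(6429.2/6605.2) = ln(0.973354) = -0.027007
(r − q) = -0.027007 / (1) = -0.027007
r = ln(F/S)/T + q = -0.027007 + 0.0622 = 0.035193
r = 3.52%

3.52%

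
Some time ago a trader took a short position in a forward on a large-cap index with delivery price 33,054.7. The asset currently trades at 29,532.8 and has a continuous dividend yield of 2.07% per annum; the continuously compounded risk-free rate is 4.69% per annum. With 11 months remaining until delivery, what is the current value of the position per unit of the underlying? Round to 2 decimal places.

Current fair forward for the remaining 11 months: F = S·e^((r − q)·T), (r − q) = 0.0469 − 0.0207 = 0.0262
F = 29532.8 · e^(0.0262 × 11/12) = 29532.8 × 1.02430739 = 30250.6653
Value of long forward = (F − K)·e^(−rT) = (30250.6653 − 33054.7) · e^(−0.0469·11/12)
= -2804.0347 × 0.95791937 = -2686.04
Short position value = −(long value) = 2686.04

2686.04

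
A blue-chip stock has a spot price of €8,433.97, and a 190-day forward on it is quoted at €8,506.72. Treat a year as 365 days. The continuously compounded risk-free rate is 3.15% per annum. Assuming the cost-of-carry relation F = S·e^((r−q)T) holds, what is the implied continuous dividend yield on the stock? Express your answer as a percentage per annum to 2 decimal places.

1.50%

From F = S·e^((r−q)T): (r − q) = ln(F/S)/T
ln(8506.72/8433.97) = ln(1.008626) = 0.008589
(r − q) = 0.008589 / (190/365) = 0.016500
q = r − ln(F/S)/T = 0.0315 − 0.016500 = 0.015000
q = 1.50%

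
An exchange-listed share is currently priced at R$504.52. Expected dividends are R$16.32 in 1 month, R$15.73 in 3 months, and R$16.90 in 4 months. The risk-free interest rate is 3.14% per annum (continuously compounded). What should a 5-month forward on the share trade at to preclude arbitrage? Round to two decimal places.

R$461.92

PV(dividends) I = 16.32·e^(−0.0314·1/12) + 15.73·e^(−0.0314·3/12) + 16.90·e^(−0.0314·4/12)
I = 16.2774 + 15.6070 + 16.7240 = 48.6084
F = (S − I)·e^(rT) = (504.52 − 48.6084) · e^(0.0314·5/12)
= 455.9116 · e^0.013083 = 455.9116 × 1.013169 = R$461.92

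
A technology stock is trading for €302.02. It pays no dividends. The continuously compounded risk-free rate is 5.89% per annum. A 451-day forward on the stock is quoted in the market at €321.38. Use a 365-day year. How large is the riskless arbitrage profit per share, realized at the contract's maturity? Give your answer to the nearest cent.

€3.44 per share

Fair forward: F* = S·e^(carry·T), with carry = r = 0.0589
F* = 302.02 · e^(0.0589 × 451/365) = 302.02 · e^0.072778 = 302.02 × 1.075492 = €324.8201
Market €321.38 < fair €324.8201: forward underpriced → reverse cash-and-carry (short spot, go long the forward).
At maturity, profit = |F_mkt − F*| = |321.38 − 324.8201| = €3.44 per share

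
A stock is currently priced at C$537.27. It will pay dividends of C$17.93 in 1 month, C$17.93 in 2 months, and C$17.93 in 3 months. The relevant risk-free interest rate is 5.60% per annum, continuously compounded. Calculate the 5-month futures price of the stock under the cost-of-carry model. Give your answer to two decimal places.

C$495.40

PV(dividends) I = 17.93·e^(−0.0560·1/12) + 17.93·e^(−0.0560·2/12) + 17.93·e^(−0.0560·3/12)
I = 17.8465 + 17.7634 + 17.6807 = 53.2906
F = (S − I)·e^(rT) = (537.27 − 53.2906) · e^(0.0560·5/12)
= 483.9794 · e^0.023333 = 483.9794 × 1.023607 = C$495.40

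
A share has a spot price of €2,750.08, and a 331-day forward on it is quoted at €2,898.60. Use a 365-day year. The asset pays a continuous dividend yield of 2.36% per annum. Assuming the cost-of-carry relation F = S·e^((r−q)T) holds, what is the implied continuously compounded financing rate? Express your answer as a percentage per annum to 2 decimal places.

8.16%

From F = S·e^((r−q)T): (r − q) = ln(F/S)/T
ln(2898.60/2750.08) = ln(1.054006) = 0.052598
(r − q) = 0.052598 / (331/365) = 0.058001
r = ln(F/S)/T + q = 0.058001 + 0.0236 = 0.081601
r = 8.16%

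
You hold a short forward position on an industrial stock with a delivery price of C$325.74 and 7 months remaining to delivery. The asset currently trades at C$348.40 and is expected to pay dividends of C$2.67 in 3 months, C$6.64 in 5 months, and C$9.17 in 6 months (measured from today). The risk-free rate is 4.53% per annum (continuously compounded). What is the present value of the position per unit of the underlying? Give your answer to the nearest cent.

-C$13.03

PV(remaining dividends) I = 2.67·e^(−0.0453·3/12) + 6.64·e^(−0.0453·5/12) + 9.17·e^(−0.0453·6/12) = 18.1204
Current forward F = (S − I)·e^(rT) = (348.40 − 18.1204)·e^(0.0453·7/12) = 330.2796 × 1.026777 = 339.1235
Value (long) = (F − K)·e^(−rT) = (339.1235 − 325.74) × 0.973921 = 13.0345
Short position value = −(long value) = -C$13.03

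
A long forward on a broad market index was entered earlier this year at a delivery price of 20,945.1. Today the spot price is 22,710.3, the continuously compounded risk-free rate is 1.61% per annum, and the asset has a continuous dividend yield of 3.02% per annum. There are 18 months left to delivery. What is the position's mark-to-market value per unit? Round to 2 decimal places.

1259.14

Current fair forward for the remaining 18 months: F = S·e^((r − q)·T), (r − q) = 0.0161 − 0.0302 = -0.0141
F = 22710.3 · e^(-0.0141 × 18/12) = 22710.3 × 0.97907209 = 22235.0209
Value of long forward = (F − K)·e^(−rT) = (22235.0209 − 20945.1) · e^(−0.0161·18/12)
= 1289.9209 × 0.97613928 = 1259.14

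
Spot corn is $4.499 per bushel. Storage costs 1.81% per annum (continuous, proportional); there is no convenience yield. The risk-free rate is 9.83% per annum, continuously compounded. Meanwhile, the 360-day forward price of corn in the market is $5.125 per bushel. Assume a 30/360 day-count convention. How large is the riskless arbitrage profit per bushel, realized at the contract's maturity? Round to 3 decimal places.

$0.071 per bushel

Fair forward: F* = S·e^(carry·T), with carry = (r + u) = 0.0983 + 0.0181 = 0.1164
F* = 4.499 · e^(0.1164 × 360/360) = 4.499 · e^0.116400 = 4.499 × 1.123445 = $5.0544
Market $5.125 > fair $5.0544: forward overpriced → cash-and-carry (buy spot, short the forward).
At maturity, profit = |F_mkt − F*| = |5.125 − 5.0544| = $0.071 per bushel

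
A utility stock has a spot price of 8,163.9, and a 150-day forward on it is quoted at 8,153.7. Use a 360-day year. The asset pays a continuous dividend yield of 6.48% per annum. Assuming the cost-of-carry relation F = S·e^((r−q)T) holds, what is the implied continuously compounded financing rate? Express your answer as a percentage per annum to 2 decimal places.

6.18%

From F = S·e^((r−q)T): (r − q) = ln(F/S)/T
ln(8153.7/8163.9) = ln(0.998751) = -0.001250
(r − q) = -0.001250 / (150/360) = -0.003000
r = ln(F/S)/T + q = -0.003000 + 0.0648 = 0.061800
r = 6.18%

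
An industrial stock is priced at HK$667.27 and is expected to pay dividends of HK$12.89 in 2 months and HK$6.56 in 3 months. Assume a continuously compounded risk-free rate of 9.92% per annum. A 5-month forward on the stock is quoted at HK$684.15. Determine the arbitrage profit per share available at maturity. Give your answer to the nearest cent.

PV(dividends) I = 12.89·e^(−0.0992·2/12) + 6.56·e^(−0.0992·3/12) = 19.0780
Fair forward F* = (S − I)·e^(rT) = (667.27 − 19.0780)·e^0.041333 = 648.1920 × 1.042199 = 675.5451
Market HK$684.15 > fair 675.5451: forward overpriced → cash-and-carry (borrow at r, buy the stock and collect the dividends, short the forward).
Profit at T = |F_mkt − F*| = |684.15 − 675.5451| = HK$8.60 per share

HK$8.60 per share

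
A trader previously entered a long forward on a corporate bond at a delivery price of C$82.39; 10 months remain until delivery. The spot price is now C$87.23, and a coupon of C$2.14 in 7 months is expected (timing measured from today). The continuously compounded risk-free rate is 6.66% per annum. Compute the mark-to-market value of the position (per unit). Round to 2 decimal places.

PV(remaining coupons) I = 2.14·e^(−0.0666·7/12) = 2.0585
Current forward F = (S − I)·e^(rT) = (87.23 − 2.0585)·e^(0.0666·10/12) = 85.1715 × 1.057069 = 90.0322
Value (long) = (F − K)·e^(−rT) = (90.0322 − 82.39) × 0.946012 = 7.2296
Value = C$7.23

C$7.23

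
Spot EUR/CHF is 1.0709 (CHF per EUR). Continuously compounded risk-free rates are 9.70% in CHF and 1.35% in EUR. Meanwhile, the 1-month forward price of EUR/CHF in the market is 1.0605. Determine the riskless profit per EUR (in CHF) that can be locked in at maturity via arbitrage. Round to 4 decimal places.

Fair forward: F* = S·e^(carry·T), with carry = (r_CHF − r_EUR) = 0.0970 − 0.0135 = 0.0835
F* = 1.0709 · e^(0.0835 × 1/12) = 1.0709 · e^0.006958 = 1.0709 × 1.006982 = 1.0784
Market 1.0605 < fair 1.0784: forward underpriced → reverse cash-and-carry (short spot, go long the forward).
At maturity, profit = |F_mkt − F*| = |1.0605 − 1.0784| = 0.0179 per EUR (in CHF)

0.0179 per EUR (in CHF)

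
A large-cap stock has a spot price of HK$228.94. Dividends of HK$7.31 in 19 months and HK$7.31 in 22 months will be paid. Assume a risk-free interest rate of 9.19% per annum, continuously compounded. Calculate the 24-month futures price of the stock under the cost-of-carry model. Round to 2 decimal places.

PV(dividends) I = 7.31·e^(−0.0919·19/12) + 7.31·e^(−0.0919·22/12)
I = 6.3201 + 6.1766 = 12.4967
F = (S − I)·e^(rT) = (228.94 − 12.4967) · e^(0.0919·24/12)
= 216.4433 · e^0.183800 = 216.4433 × 1.201775 = HK$260.12

HK$260.12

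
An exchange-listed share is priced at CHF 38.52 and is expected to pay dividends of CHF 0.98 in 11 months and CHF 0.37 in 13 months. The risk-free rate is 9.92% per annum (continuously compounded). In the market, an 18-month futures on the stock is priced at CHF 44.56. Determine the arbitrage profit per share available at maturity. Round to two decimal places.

PV(dividends) I = 0.98·e^(−0.0992·11/12) + 0.37·e^(−0.0992·13/12) = 1.2271
Fair futures F* = (S − I)·e^(rT) = (38.52 − 1.2271)·e^0.148800 = 37.2929 × 1.160441 = 43.2762
Market CHF 44.56 > fair 43.2762: forward overpriced → cash-and-carry (borrow at r, buy the stock and collect the dividends, short the forward).
Profit at T = |F_mkt − F*| = |44.56 − 43.2762| = CHF 1.28 per share

CHF 1.28 per share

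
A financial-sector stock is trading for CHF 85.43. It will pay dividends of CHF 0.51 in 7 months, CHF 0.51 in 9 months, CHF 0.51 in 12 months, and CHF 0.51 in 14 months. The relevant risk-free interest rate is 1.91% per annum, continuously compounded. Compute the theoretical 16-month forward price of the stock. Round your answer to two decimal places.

PV(dividends) I = 0.51·e^(−0.0191·7/12) + 0.51·e^(−0.0191·9/12) + 0.51·e^(−0.0191·12/12) + 0.51·e^(−0.0191·14/12)
I = 0.5043 + 0.5027 + 0.5004 + 0.4988 = 2.0062
F = (S − I)·e^(rT) = (85.43 − 2.0062) · e^(0.0191·16/12)
= 83.4238 · e^0.025467 = 83.4238 × 1.025794 = CHF 85.58

CHF 85.58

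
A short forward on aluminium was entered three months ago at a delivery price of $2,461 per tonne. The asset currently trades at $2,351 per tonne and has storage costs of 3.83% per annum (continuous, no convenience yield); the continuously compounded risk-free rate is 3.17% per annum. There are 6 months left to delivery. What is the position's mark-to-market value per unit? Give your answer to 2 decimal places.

Current fair forward for the remaining 6 months: F = S·e^((r + u)·T), (r + u) = 0.0317 + 0.0383 = 0.0700
F = 2351 · e^(0.0700 × 6/12) = 2351 × 1.03561971 = 2434.7419
Value of long forward = (F − K)·e^(−rT) = (2434.7419 − 2461) · e^(−0.0317·6/12)
= -26.2581 × 0.98427495 = -25.85
Short position value = −(long value) = $25.85

$25.85 per tonne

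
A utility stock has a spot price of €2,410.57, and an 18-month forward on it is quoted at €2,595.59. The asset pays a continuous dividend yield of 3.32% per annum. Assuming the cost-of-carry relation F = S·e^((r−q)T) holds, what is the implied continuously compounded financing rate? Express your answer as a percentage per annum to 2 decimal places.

From F = S·e^((r−q)T): (r − q) = ln(F/S)/T
ln(2595.59/2410.57) = ln(1.076754) = 0.073951
(r − q) = 0.073951 / (18/12) = 0.049301
r = ln(F/S)/T + q = 0.049301 + 0.0332 = 0.082501
r = 8.25%

8.25%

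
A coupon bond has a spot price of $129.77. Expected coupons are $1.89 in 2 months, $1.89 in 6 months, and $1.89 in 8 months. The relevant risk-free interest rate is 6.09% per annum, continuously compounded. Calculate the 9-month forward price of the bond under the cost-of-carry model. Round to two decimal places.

PV(coupons) I = 1.89·e^(−0.0609·2/12) + 1.89·e^(−0.0609·6/12) + 1.89·e^(−0.0609·8/12)
I = 1.8709 + 1.8333 + 1.8148 = 5.5190
F = (S − I)·e^(rT) = (129.77 − 5.5190) · e^(0.0609·9/12)
= 124.2510 · e^0.045675 = 124.2510 × 1.046734 = $130.06

$130.06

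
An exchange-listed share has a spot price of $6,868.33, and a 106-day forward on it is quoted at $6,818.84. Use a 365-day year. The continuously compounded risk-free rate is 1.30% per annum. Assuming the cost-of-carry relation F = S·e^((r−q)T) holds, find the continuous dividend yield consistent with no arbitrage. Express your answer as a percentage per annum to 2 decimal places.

3.79%

From F = S·e^((r−q)T): (r − q) = ln(F/S)/T
ln(6818.84/6868.33) = ln(0.992794) = -0.007232
(r − q) = -0.007232 / (106/365) = -0.024903
q = r − ln(F/S)/T = 0.0130 + 0.024903 = 0.037903
q = 3.79%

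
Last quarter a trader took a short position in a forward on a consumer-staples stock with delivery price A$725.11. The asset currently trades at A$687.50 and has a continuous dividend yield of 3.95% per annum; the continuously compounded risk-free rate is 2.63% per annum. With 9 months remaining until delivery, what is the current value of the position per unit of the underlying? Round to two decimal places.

Current fair forward for the remaining 9 months: F = S·e^((r − q)·T), (r − q) = 0.0263 − 0.0395 = -0.0132
F = 687.50 · e^(-0.0132 × 9/12) = 687.50 × 0.990149 = 680.7274
Value of long forward = (F − K)·e^(−rT) = (680.7274 − 725.11) · e^(−0.0263·9/12)
= -44.3826 × 0.980468 = -43.52
Short position value = −(long value) = A$43.52

A$43.52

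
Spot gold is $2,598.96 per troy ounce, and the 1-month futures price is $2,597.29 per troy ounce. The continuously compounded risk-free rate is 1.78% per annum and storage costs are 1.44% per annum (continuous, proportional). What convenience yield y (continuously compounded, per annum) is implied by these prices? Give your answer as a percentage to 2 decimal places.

3.99%

F = S·e^((r+u−y)T) ⇒ (r+u−y) = ln(F/S)/T
ln(2597.29/2598.96) = -0.000643; /T ⇒ -0.007716
y = r + u − ln(F/S)/T = 0.0178 + 0.0144 + 0.007716 = 0.039916
y = 3.99%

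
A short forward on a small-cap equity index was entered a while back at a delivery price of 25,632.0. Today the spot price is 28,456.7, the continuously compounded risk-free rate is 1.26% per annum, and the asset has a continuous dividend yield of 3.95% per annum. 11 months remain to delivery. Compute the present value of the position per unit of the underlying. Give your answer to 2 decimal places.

Current fair forward for the remaining 11 months: F = S·e^((r − q)·T), (r − q) = 0.0126 − 0.0395 = -0.0269
F = 28456.7 · e^(-0.0269 × 11/12) = 28456.7 × 0.97564320 = 27763.5858
Value of long forward = (F − K)·e^(−rT) = (27763.5858 − 25632.0) · e^(−0.0126·11/12)
= 2131.5858 × 0.98851645 = 2107.11
Short position value = −(long value) = -2107.11

-2107.11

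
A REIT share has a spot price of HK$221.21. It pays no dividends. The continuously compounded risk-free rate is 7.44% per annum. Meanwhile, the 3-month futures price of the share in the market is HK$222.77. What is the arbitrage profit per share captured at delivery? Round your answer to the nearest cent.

Fair futures: F* = S·e^(carry·T), with carry = r = 0.0744
F* = 221.21 · e^(0.0744 × 3/12) = 221.21 · e^0.018600 = 221.21 × 1.018774 = HK$225.3630
Market HK$222.77 < fair HK$225.3630: forward underpriced → reverse cash-and-carry (short spot, go long the forward).
At maturity, profit = |F_mkt − F*| = |222.77 − 225.3630| = HK$2.59 per share

HK$2.59 per share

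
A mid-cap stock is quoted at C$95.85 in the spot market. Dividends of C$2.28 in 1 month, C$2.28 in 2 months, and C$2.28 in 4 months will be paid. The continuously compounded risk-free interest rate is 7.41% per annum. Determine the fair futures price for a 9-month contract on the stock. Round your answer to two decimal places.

PV(dividends) I = 2.28·e^(−0.0741·1/12) + 2.28·e^(−0.0741·2/12) + 2.28·e^(−0.0741·4/12)
I = 2.2660 + 2.2520 + 2.2244 = 6.7424
F = (S − I)·e^(rT) = (95.85 − 6.7424) · e^(0.0741·9/12)
= 89.1076 · e^0.055575 = 89.1076 × 1.057148 = C$94.20

C$94.20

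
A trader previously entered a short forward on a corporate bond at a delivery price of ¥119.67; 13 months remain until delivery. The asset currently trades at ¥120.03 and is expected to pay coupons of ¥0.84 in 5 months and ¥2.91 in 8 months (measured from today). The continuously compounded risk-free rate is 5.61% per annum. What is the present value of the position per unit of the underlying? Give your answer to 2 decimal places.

PV(remaining coupons) I = 0.84·e^(−0.0561·5/12) + 2.91·e^(−0.0561·8/12) = 3.6238
Current forward F = (S − I)·e^(rT) = (120.03 − 3.6238)·e^(0.0561·13/12) = 116.4062 × 1.062660 = 123.7002
Value (long) = (F − K)·e^(−rT) = (123.7002 − 119.67) × 0.941035 = 3.7926
Short position value = −(long value) = -¥3.79

-¥3.79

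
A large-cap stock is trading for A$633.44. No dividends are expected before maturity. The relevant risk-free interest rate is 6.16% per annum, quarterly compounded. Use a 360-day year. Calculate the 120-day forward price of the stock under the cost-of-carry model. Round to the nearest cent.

A$646.48

F = S · (1+r/4)^(4T)
= 633.44 × 1.020586
F = A$646.48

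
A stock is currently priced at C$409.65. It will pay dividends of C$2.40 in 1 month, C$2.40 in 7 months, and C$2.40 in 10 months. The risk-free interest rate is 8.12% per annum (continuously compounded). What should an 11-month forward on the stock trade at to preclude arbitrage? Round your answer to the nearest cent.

PV(dividends) I = 2.40·e^(−0.0812·1/12) + 2.40·e^(−0.0812·7/12) + 2.40·e^(−0.0812·10/12)
I = 2.3838 + 2.2890 + 2.2430 = 6.9158
F = (S − I)·e^(rT) = (409.65 − 6.9158) · e^(0.0812·11/12)
= 402.7342 · e^0.074433 = 402.7342 × 1.077273 = C$433.85

C$433.85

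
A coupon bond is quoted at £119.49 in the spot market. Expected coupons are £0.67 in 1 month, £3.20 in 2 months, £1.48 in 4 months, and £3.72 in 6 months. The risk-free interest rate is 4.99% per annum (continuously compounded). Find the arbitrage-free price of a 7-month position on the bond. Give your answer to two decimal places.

£113.83

PV(coupons) I = 0.67·e^(−0.0499·1/12) + 3.20·e^(−0.0499·2/12) + 1.48·e^(−0.0499·4/12) + 3.72·e^(−0.0499·6/12)
I = 0.6672 + 3.1735 + 1.4556 + 3.6283 = 8.9246
F = (S − I)·e^(rT) = (119.49 − 8.9246) · e^(0.0499·7/12)
= 110.5654 · e^0.029108 = 110.5654 × 1.029536 = £113.83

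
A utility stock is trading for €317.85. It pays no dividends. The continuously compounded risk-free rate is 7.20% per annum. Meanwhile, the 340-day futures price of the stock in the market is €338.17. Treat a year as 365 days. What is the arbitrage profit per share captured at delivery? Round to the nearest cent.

€1.73 per share

Fair futures: F* = S·e^(carry·T), with carry = r = 0.0720
F* = 317.85 · e^(0.0720 × 340/365) = 317.85 · e^0.067068 = 317.85 × 1.069368 = €339.8986
Market €338.17 < fair €339.8986: forward underpriced → reverse cash-and-carry (short spot, go long the forward).
At maturity, profit = |F_mkt − F*| = |338.17 − 339.8986| = €1.73 per share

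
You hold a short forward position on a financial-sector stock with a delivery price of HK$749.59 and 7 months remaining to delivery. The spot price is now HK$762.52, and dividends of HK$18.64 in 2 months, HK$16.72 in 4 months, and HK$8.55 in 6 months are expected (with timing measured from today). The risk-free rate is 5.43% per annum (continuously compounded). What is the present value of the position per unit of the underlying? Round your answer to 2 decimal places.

HK$6.91

PV(remaining dividends) I = 18.64·e^(−0.0543·2/12) + 16.72·e^(−0.0543·4/12) + 8.55·e^(−0.0543·6/12) = 43.2131
Current forward F = (S − I)·e^(rT) = (762.52 − 43.2131)·e^(0.0543·7/12) = 719.3069 × 1.032182 = 742.4556
Value (long) = (F − K)·e^(−rT) = (742.4556 − 749.59) × 0.968821 = -6.9120
Short position value = −(long value) = HK$6.91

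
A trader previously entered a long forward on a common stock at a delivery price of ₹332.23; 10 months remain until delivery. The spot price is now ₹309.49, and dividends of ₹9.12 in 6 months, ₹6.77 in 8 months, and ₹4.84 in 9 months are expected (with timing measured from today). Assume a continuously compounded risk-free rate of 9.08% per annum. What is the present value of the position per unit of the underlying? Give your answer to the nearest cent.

PV(remaining dividends) I = 9.12·e^(−0.0908·6/12) + 6.77·e^(−0.0908·8/12) + 4.84·e^(−0.0908·9/12) = 19.6089
Current forward F = (S − I)·e^(rT) = (309.49 − 19.6089)·e^(0.0908·10/12) = 289.8811 × 1.078603 = 312.6666
Value (long) = (F − K)·e^(−rT) = (312.6666 − 332.23) × 0.927125 = -18.1377
Value = -₹18.14

-₹18.14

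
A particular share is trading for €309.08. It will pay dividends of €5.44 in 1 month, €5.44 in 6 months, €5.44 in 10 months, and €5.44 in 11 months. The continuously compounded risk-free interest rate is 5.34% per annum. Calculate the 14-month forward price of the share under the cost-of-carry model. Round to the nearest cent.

€306.50

PV(dividends) I = 5.44·e^(−0.0534·1/12) + 5.44·e^(−0.0534·6/12) + 5.44·e^(−0.0534·10/12) + 5.44·e^(−0.0534·11/12)
I = 5.4158 + 5.2967 + 5.2032 + 5.1801 = 21.0958
F = (S − I)·e^(rT) = (309.08 − 21.0958) · e^(0.0534·14/12)
= 287.9842 · e^0.062300 = 287.9842 × 1.064282 = €306.50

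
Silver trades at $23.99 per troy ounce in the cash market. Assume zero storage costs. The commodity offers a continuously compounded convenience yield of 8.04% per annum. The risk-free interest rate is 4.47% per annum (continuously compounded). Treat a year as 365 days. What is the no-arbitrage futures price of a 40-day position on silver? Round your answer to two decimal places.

$23.90 per troy ounce

Net carry = r + u − y = 0.0447 + 0.0000 − 0.0804 = -0.0357
F = S·e^((r+u−y)T) = 23.99 · e^(-0.0357 × 40/365) = 23.99 · e^-0.003912
= 23.99 × 0.996096 = $23.90 per troy ounce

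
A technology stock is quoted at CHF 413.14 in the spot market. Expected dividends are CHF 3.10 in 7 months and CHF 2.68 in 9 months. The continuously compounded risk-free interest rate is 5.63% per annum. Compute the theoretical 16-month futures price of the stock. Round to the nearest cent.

CHF 439.34

PV(dividends) I = 3.10·e^(−0.0563·7/12) + 2.68·e^(−0.0563·9/12)
I = 2.9998 + 2.5692 = 5.5690
F = (S − I)·e^(rT) = (413.14 − 5.5690) · e^(0.0563·16/12)
= 407.5710 · e^0.075067 = 407.5710 × 1.077956 = CHF 439.34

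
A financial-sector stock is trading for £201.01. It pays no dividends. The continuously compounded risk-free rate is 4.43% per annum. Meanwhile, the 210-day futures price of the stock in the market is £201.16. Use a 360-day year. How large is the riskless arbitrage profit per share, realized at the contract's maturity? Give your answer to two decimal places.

Fair futures: F* = S·e^(carry·T), with carry = r = 0.0443
F* = 201.01 · e^(0.0443 × 210/360) = 201.01 · e^0.025842 = 201.01 × 1.026179 = £206.2722
Market £201.16 < fair £206.2722: forward underpriced → reverse cash-and-carry (short spot, go long the forward).
At maturity, profit = |F_mkt − F*| = |201.16 − 206.2722| = £5.11 per share

£5.11 per share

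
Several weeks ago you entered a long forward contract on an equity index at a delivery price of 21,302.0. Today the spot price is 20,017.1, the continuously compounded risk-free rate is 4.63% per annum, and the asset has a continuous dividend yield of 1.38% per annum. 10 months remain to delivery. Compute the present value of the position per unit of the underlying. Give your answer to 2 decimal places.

-707.53

Current fair forward for the remaining 10 months: F = S·e^((r − q)·T), (r − q) = 0.0463 − 0.0138 = 0.0325
F = 20017.1 · e^(0.0325 × 10/12) = 20017.1 × 1.02745342 = 20566.6379
Value of long forward = (F − K)·e^(−rT) = (20566.6379 − 21302.0) · e^(−0.0463·10/12)
= -735.3621 × 0.96215152 = -707.53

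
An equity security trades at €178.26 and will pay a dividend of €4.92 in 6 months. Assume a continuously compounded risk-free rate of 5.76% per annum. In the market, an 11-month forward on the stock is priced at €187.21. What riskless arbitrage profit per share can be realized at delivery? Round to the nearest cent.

PV(dividends) I = 4.92·e^(−0.0576·6/12) = 4.7803
Fair forward F* = (S − I)·e^(rT) = (178.26 − 4.7803)·e^0.052800 = 173.4797 × 1.054219 = 182.8856
Market €187.21 > fair 182.8856: forward overpriced → cash-and-carry (borrow at r, buy the stock and collect the dividends, short the forward).
Profit at T = |F_mkt − F*| = |187.21 − 182.8856| = €4.32 per share

€4.32 per share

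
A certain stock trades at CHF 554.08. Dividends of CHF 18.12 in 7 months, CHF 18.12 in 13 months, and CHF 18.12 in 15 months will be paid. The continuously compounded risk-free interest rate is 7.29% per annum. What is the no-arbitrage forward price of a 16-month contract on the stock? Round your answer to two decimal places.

CHF 554.82

PV(dividends) I = 18.12·e^(−0.0729·7/12) + 18.12·e^(−0.0729·13/12) + 18.12·e^(−0.0729·15/12)
I = 17.3656 + 16.7440 + 16.5418 = 50.6514
F = (S − I)·e^(rT) = (554.08 − 50.6514) · e^(0.0729·16/12)
= 503.4286 · e^0.097200 = 503.4286 × 1.102081 = CHF 554.82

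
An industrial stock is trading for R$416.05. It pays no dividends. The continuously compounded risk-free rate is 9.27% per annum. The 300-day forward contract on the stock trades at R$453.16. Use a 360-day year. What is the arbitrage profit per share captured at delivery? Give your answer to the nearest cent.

Fair forward: F* = S·e^(carry·T), with carry = r = 0.0927
F* = 416.05 · e^(0.0927 × 300/360) = 416.05 · e^0.077250 = 416.05 × 1.080312 = R$449.4638
Market R$453.16 > fair R$449.4638: forward overpriced → cash-and-carry (buy spot, short the forward).
At maturity, profit = |F_mkt − F*| = |453.16 − 449.4638| = R$3.70 per share

R$3.70 per share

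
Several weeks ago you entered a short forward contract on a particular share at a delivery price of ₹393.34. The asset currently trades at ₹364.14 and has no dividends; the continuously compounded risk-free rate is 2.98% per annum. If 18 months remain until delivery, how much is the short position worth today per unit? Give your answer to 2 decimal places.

₹12.00

Current fair forward for the remaining 18 months: F = S·e^(r·T), r = 0.0298
F = 364.14 · e^(0.0298 × 18/12) = 364.14 × 1.045714 = 380.7863
Value of long forward = (F − K)·e^(−rT) = (380.7863 − 393.34) · e^(−0.0298·18/12)
= -12.5537 × 0.956284 = -12.00
Short position value = −(long value) = ₹12.00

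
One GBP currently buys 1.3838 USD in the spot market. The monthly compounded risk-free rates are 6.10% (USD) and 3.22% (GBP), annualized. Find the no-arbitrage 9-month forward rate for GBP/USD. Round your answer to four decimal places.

1.4139

By covered interest parity, F = S · (1+r_USD/12)^(12T) / (1+r_GBP/12)^(12T)
= 1.3838 × 1.046691 / 1.024411 = 1.3838 × 1.021749
F = 1.4139 USD per GBP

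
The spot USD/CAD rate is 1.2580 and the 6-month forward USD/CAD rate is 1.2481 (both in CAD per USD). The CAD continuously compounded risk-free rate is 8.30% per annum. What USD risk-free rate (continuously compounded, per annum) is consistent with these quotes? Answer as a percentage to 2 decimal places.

9.88%

F = S·e^((r_CAD − r_USD)T) ⇒ r_USD = r_CAD − ln(F/S)/T
ln(1.2481/1.2580) = -0.007901; /(6/12) = -0.015802
r_USD = 0.0830 + 0.015802 = 0.098802
r_USD = 9.88%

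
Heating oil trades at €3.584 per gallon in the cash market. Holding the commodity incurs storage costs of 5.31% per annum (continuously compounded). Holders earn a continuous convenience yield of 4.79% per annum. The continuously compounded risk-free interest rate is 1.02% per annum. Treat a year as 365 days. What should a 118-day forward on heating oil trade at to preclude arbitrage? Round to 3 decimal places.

Net carry = r + u − y = 0.0102 + 0.0531 − 0.0479 = 0.0154
F = S·e^((r+u−y)T) = 3.584 · e^(0.0154 × 118/365) = 3.584 · e^0.004979
= 3.584 × 1.004991 = €3.602 per gallon

€3.602 per gallon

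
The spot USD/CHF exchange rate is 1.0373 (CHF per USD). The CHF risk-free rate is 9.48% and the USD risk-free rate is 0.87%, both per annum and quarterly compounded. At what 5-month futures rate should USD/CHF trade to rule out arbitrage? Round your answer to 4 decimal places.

1.0747

By covered interest parity, F = S · (1+r_CHF/4)^(4T) / (1+r_USD/4)^(4T)
= 1.0373 × 1.039811 / 1.003628 = 1.0373 × 1.036052
F = 1.0747 CHF per USD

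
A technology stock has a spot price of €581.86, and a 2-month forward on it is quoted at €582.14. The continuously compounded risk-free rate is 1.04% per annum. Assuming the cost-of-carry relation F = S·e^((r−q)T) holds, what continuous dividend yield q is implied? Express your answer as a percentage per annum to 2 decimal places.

0.75%

From F = S·e^((r−q)T): (r − q) = ln(F/S)/T
ln(582.14/581.86) = ln(1.000481) = 0.000481
(r − q) = 0.000481 / (2/12) = 0.002886
q = r − ln(F/S)/T = 0.0104 − 0.002886 = 0.007514
q = 0.75%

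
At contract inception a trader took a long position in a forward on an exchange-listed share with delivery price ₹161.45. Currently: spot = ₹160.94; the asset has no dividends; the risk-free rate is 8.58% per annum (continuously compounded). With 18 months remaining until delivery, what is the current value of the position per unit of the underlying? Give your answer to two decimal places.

₹18.99

Current fair forward for the remaining 18 months: F = S·e^(r·T), r = 0.0858
F = 160.94 · e^(0.0858 × 18/12) = 160.94 × 1.137349 = 183.0449
Value of long forward = (F − K)·e^(−rT) = (183.0449 − 161.45) · e^(−0.0858·18/12)
= 21.5949 × 0.879238 = 18.99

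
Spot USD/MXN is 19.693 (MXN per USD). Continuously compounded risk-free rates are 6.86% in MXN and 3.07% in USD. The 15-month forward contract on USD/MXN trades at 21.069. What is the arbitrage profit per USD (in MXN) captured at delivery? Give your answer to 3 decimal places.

Fair forward: F* = S·e^(carry·T), with carry = (r_MXN − r_USD) = 0.0686 − 0.0307 = 0.0379
F* = 19.693 · e^(0.0379 × 15/12) = 19.693 · e^0.047375 = 19.693 × 1.048515 = 20.6484
Market 21.069 > fair 20.6484: forward overpriced → cash-and-carry (buy spot, short the forward).
At maturity, profit = |F_mkt − F*| = |21.069 − 20.6484| = 0.421 per USD (in MXN)

0.421 per USD (in MXN)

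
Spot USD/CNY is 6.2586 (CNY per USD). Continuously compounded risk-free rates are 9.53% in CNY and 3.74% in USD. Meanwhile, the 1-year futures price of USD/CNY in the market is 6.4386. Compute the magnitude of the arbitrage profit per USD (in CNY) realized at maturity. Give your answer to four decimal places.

0.1931 per USD (in CNY)

Fair futures: F* = S·e^(carry·T), with carry = (r_CNY − r_USD) = 0.0953 − 0.0374 = 0.0579
F* = 6.2586 · e^(0.0579 × 1) = 6.2586 · e^0.057900 = 6.2586 × 1.059609 = 6.6317
Market 6.4386 < fair 6.6317: forward underpriced → reverse cash-and-carry (short spot, go long the forward).
At maturity, profit = |F_mkt − F*| = |6.4386 − 6.6317| = 0.1931 per USD (in CNY)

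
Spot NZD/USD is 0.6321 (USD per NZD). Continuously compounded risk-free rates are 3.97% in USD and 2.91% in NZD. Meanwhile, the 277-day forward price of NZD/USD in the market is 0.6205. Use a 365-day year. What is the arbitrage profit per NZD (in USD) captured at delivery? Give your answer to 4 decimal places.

Fair forward: F* = S·e^(carry·T), with carry = (r_USD − r_NZD) = 0.0397 − 0.0291 = 0.0106
F* = 0.6321 · e^(0.0106 × 277/365) = 0.6321 · e^0.008044 = 0.6321 × 1.008076 = 0.6372
Market 0.6205 < fair 0.6372: forward underpriced → reverse cash-and-carry (short spot, go long the forward).
At maturity, profit = |F_mkt − F*| = |0.6205 − 0.6372| = 0.0167 per NZD (in USD)

0.0167 per NZD (in USD)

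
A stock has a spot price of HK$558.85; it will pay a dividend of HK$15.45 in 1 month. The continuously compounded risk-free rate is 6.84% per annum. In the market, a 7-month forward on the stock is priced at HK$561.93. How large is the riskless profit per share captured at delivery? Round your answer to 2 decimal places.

HK$3.68 per share

PV(dividends) I = 15.45·e^(−0.0684·1/12) = 15.3622
Fair forward F* = (S − I)·e^(rT) = (558.85 − 15.3622)·e^0.039900 = 543.4878 × 1.040707 = 565.6116
Market HK$561.93 < fair 565.6116: forward underpriced → reverse cash-and-carry (short the stock, invest proceeds at r, pay the dividends, go long the forward).
Profit at T = |F_mkt − F*| = |561.93 − 565.6116| = HK$3.68 per share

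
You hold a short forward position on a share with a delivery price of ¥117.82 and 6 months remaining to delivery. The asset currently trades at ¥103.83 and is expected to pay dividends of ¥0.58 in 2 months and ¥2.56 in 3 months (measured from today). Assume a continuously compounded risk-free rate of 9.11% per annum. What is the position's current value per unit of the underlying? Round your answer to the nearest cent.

PV(remaining dividends) I = 0.58·e^(−0.0911·2/12) + 2.56·e^(−0.0911·3/12) = 3.0736
Current forward F = (S − I)·e^(rT) = (103.83 − 3.0736)·e^(0.0911·6/12) = 100.7564 × 1.046603 = 105.4520
Value (long) = (F − K)·e^(−rT) = (105.4520 − 117.82) × 0.955472 = -11.8173
Short position value = −(long value) = ¥11.82

¥11.82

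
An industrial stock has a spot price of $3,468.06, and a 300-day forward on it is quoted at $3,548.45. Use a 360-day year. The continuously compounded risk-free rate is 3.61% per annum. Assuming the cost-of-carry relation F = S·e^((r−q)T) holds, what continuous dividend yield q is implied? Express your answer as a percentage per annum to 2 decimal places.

0.86%

From F = S·e^((r−q)T): (r − q) = ln(F/S)/T
ln(3548.45/3468.06) = ln(1.023180) = 0.022915
(r − q) = 0.022915 / (300/360) = 0.027498
q = r − ln(F/S)/T = 0.0361 − 0.027498 = 0.008602
q = 0.86%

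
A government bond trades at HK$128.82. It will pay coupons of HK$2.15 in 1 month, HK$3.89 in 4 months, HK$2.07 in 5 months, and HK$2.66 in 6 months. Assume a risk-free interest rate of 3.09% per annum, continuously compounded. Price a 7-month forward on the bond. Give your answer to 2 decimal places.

HK$120.31

PV(coupons) I = 2.15·e^(−0.0309·1/12) + 3.89·e^(−0.0309·4/12) + 2.07·e^(−0.0309·5/12) + 2.66·e^(−0.0309·6/12)
I = 2.1445 + 3.8501 + 2.0435 + 2.6192 = 10.6573
F = (S − I)·e^(rT) = (128.82 − 10.6573) · e^(0.0309·7/12)
= 118.1627 · e^0.018025 = 118.1627 × 1.018188 = HK$120.31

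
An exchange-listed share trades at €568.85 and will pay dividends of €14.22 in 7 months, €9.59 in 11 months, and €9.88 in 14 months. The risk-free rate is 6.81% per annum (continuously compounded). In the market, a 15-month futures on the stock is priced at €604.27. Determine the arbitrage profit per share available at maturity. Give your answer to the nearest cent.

PV(dividends) I = 14.22·e^(−0.0681·7/12) + 9.59·e^(−0.0681·11/12) + 9.88·e^(−0.0681·14/12) = 31.8012
Fair futures F* = (S − I)·e^(rT) = (568.85 − 31.8012)·e^0.085125 = 537.0488 × 1.088853 = 584.7672
Market €604.27 > fair 584.7672: forward overpriced → cash-and-carry (borrow at r, buy the stock and collect the dividends, short the forward).
Profit at T = |F_mkt − F*| = |604.27 − 584.7672| = €19.50 per share

€19.50 per share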